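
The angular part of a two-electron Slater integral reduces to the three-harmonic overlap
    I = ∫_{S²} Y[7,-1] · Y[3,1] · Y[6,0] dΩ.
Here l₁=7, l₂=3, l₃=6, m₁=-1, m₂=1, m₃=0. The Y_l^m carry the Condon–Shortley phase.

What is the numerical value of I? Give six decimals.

m-sum 0 ✓  L=16 even ✓  4≤6≤10 ✓
Π(2lᵢ+1) = 15×7×13 = 1365
triangle coeff Δ(7,3,6) = 1/2042040
Σ_t [1,3]: t=1:−1/207360 t=2:+1/57600 t=3:−1/207360 = 1/129600
(3j)²=168/12155 [(7 3 6; 0 0 0)], sign=+1
Σ_t [2,4]: t=2:+1/138240 t=3:−1/86400 t=4:+1/829440 = -13/4147200
(3j)²=13/3740 [(7 3 6; -1 1 0)], sign=-1
⇒ 4πI² = 11466/174845
I = (-1)√(11466/174845/(4π)) = -0.07223945

-0.072239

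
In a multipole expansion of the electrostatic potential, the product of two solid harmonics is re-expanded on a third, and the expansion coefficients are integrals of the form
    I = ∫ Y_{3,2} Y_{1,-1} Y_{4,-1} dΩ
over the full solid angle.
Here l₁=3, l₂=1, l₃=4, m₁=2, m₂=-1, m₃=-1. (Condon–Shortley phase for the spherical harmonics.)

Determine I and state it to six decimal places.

Rules hold: Σm=0, L=8 even, 2≤4≤4.
N = 7·3·9 = 189
Δ = 0!·6!·2!/9! = 1/252
Racah Σ t=0..0: t=0:+1/36 = 1/36
⇒ 3j(3 1 4; 0 0 0)² = 4/63, sgn +1
Racah Σ t=0..0: t=0:+1/240 = 1/240
⇒ 3j(3 1 4; 2 -1 -1)² = 1/84, sgn -1
4πI² = N·(3j₀)²·(3jₘ)² = 1/7
I = -1·√(0.142857/4π) = -0.10662181

-0.106622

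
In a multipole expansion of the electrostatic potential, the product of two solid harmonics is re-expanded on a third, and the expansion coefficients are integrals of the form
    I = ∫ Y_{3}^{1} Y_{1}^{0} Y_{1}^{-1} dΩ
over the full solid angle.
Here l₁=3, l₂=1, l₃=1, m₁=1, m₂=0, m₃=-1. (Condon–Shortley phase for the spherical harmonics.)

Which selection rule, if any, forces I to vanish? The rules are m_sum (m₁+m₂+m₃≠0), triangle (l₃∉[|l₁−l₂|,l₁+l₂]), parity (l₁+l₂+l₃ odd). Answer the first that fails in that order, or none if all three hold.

azimuthal sum: 1 + 0 − 1 = 0  ✓
2 ≤ 1 ≤ 4 (triangle on l)  ✗
L = 3 + 1 + 1 = 5 (odd)

triangle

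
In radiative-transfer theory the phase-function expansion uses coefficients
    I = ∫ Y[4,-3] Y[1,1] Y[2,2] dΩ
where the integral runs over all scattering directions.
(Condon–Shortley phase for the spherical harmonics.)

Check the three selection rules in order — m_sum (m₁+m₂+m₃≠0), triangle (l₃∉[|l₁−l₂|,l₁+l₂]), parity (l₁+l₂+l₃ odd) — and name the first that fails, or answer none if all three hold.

triangle

azimuthal sum: -3 + 1 + 2 = 0  ✓
3 ≤ 2 ≤ 5 (triangle on l)  ✗
L = 4 + 1 + 2 = 7 (odd)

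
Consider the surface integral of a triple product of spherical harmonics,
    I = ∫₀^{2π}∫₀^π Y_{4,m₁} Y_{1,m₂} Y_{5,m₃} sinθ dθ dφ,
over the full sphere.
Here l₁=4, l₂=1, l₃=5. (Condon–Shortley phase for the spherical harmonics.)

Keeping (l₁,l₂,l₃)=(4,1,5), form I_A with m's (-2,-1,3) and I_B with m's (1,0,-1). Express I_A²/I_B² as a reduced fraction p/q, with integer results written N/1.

7/6

Same 4,1,5: normalisation and zero-m 3j drop out of the ratio.
A: Δ: 0! 8! 2! / 11! → 1/495; sum: t=0:+1/2880 = 1/2880; 3j²(4 1 5; -2 -1 3) = Δ·Π!·Σ² = 28/495  (sign +1)
B: Δ: 0! 8! 2! / 11! → 1/495; sum: t=0:+1/720 = 1/720; 3j²(4 1 5; 1 0 -1) = Δ·Π!·Σ² = 8/165  (sign +1)
I_A²/I_B² = (28/495)/(8/165) = 7/6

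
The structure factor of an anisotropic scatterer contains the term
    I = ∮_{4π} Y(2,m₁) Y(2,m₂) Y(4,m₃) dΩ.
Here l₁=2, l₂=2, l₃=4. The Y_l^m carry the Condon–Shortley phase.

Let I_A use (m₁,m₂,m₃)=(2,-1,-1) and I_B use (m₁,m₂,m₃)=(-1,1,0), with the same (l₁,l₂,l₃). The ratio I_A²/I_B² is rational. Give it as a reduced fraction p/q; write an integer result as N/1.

5/16

Shared (l₁,l₂,l₃)=(2,2,4): N and (l;000)² cancel in I_A²/I_B².
A: Δ = 0!·4!·4!/9! = 1/630; Racah Σ t=0..0: t=0:+1/144 = 1/144; ⇒ 3j(2 2 4; 2 -1 -1)² = 1/126, sgn -1
B: Δ = 0!·4!·4!/9! = 1/630; Racah Σ t=0..0: t=0:+1/36 = 1/36; ⇒ 3j(2 2 4; -1 1 0)² = 8/315, sgn +1
I_A²/I_B² = (1/126)/(8/315) = 5/16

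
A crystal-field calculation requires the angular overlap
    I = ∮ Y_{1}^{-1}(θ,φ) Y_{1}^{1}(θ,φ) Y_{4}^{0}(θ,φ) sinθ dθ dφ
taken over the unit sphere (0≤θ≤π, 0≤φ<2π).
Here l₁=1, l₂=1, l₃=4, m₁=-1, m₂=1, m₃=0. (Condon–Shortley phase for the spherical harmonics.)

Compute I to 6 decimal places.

0.000000

l₃=4 ∉ [0,2] — triangle fails ⇒ I = 0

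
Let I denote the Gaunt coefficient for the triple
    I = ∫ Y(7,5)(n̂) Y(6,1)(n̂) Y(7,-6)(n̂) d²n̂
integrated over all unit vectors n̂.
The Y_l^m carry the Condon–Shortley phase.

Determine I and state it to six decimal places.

-0.100056

Checks pass: Σm=0; 20 even; l₃=7∈[1,13].
(2·7+1)(2·6+1)(2·7+1) = 2925
Δ: 6! 8! 6! / 21! → 1/2444321880
sum: t=0:+1/2612736000 t=1:−1/20736000 t=2:+1/1658880 t=3:−1/746496 t=4:+1/1658880 t=5:−1/20736000 t=6:+1/2612736000 = -1/4354560
3j²(7 6 7; 0 0 0) = Δ·Π!·Σ² = 1000/138567  (sign +1)
sum: t=1:−1/435456000 t=2:+1/232243200 = 1/497664000
3j²(7 6 7; 5 1 -6) = Δ·Π!·Σ² = 77/12920  (sign -1)
combine: 4πI² = 2925·1000/138567·77/12920 = 13125/104329
take √, sign -1: I = -0.10005578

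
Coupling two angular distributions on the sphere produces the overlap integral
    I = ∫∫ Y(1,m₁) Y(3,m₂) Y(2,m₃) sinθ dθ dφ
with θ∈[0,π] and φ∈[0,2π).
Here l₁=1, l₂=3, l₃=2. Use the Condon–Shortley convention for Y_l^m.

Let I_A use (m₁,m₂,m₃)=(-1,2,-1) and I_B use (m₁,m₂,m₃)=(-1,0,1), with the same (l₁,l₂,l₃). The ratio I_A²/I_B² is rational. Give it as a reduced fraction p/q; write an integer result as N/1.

10/3

l's match ⇒ only the (l;m) 3-j factors differ between A and B.
A: triangle coeff Δ(1,3,2) = 1/105; Σ_t [2,2]: t=2:+1/12 = 1/12; (3j)²=2/21 [(1 3 2; -1 2 -1)], sign=-1
B: triangle coeff Δ(1,3,2) = 1/105; Σ_t [2,2]: t=2:+1/12 = 1/12; (3j)²=1/35 [(1 3 2; -1 0 1)], sign=-1
I_A²/I_B² = (2/21)/(1/35) = 10/3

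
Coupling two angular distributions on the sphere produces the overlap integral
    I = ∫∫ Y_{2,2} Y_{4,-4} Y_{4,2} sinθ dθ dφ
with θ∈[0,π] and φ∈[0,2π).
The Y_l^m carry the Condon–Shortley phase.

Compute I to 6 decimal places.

-0.106180

Rules hold: Σm=0, L=10 even, 2≤4≤6.
N = 5·9·9 = 405
Δ = 2!·2!·6!/11! = 1/13860
Racah Σ t=0..2: t=0:+1/192 t=1:−1/36 t=2:+1/192 = -5/288
⇒ 3j(2 4 4; 0 0 0)² = 20/693, sgn -1
Racah Σ t=0..0: t=0:+1/2880 = 1/2880
⇒ 3j(2 4 4; 2 -4 2)² = 2/165, sgn +1
4πI² = N·(3j₀)²·(3jₘ)² = 120/847
I = -1·√(0.141677/4π) = -0.10618031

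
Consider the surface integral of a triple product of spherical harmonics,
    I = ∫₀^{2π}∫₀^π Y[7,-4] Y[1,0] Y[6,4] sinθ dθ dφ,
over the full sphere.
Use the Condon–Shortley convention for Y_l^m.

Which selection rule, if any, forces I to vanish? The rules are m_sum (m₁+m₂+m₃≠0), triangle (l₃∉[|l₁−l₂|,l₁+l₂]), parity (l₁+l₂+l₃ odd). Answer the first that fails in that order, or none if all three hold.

none

m₁+m₂+m₃ = -4 + 0 + 4 = 0  ✓
triangle: |7−1|=6 ≤ l₃=6 ≤ 7+1=8  ✓
parity: l₁+l₂+l₃ = 14 is even  ✓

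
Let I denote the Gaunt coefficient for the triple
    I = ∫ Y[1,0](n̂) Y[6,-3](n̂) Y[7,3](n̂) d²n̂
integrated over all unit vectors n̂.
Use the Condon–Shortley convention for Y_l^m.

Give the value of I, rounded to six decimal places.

m-sum 0 ✓  L=14 even ✓  5≤7≤7 ✓
Π(2lᵢ+1) = 3×13×15 = 585
triangle coeff Δ(1,6,7) = 1/1365
Σ_t [0,0]: t=0:+1/518400 = 1/518400
(3j)²=7/195 [(1 6 7; 0 0 0)], sign=-1
Σ_t [0,0]: t=0:+1/2177280 = 1/2177280
(3j)²=8/273 [(1 6 7; 0 -3 3)], sign=+1
⇒ 4πI² = 8/13
I = (-1)√(8/13/(4π)) = -0.22129336

-0.221293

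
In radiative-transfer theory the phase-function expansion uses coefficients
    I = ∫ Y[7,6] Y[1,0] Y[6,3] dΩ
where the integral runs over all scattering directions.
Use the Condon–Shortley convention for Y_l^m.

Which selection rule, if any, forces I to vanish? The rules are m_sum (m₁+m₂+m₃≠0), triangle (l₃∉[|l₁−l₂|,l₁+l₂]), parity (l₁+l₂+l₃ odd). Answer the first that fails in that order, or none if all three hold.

m_sum

m₁+m₂+m₃ = 6 + 0 + 3 = 9  ✗
triangle: |7−1|=6 ≤ l₃=6 ≤ 7+1=8
parity: l₁+l₂+l₃ = 14 is even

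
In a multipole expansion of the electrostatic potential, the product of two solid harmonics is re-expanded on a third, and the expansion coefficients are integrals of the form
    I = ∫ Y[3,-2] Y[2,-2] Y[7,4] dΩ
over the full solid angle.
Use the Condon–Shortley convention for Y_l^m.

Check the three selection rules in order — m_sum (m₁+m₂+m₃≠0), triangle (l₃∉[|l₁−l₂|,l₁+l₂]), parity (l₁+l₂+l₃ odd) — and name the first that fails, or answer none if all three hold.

Σmᵢ = 0  ✓
l₃∈[|l₁−l₂|,l₁+l₂]=[1,5], have l₃=7  ✗
Σlᵢ = 12 ⇒ even

triangle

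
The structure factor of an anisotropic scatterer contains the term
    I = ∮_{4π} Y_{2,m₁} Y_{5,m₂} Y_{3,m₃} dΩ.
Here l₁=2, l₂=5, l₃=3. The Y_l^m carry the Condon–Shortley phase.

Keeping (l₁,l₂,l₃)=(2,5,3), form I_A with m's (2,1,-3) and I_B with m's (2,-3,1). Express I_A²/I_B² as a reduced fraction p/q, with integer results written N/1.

l's match ⇒ only the (l;m) 3-j factors differ between A and B.
A: triangle coeff Δ(2,5,3) = 1/2310; Σ_t [0,0]: t=0:+1/17280 = 1/17280; (3j)²=1/2310 [(2 5 3; 2 1 -3)], sign=+1
B: triangle coeff Δ(2,5,3) = 1/2310; Σ_t [0,0]: t=0:+1/1152 = 1/1152; (3j)²=1/33 [(2 5 3; 2 -3 1)], sign=+1
I_A²/I_B² = (1/2310)/(1/33) = 1/70

1/70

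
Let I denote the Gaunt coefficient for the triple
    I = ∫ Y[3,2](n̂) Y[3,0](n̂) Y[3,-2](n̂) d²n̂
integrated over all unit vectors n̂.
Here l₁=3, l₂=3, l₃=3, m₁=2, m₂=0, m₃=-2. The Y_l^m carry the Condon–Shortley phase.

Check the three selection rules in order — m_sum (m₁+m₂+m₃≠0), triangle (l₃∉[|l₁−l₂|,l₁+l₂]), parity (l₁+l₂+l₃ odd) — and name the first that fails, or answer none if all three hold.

parity

azimuthal sum: 2 + 0 − 2 = 0  ✓
0 ≤ 3 ≤ 6 (triangle on l)  ✓
L = 3 + 3 + 3 = 9 (odd)  ✗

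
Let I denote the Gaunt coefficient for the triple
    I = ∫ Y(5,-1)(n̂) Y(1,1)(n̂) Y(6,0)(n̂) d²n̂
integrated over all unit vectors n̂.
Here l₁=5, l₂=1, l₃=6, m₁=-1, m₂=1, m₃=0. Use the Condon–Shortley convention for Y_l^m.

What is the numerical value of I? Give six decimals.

Checks pass: Σm=0; 12 even; l₃=6∈[4,6].
(2·5+1)(2·1+1)(2·6+1) = 429
Δ: 0! 10! 2! / 13! → 1/858
sum: t=0:+1/14400 = 1/14400
3j²(5 1 6; 0 0 0) = Δ·Π!·Σ² = 6/143  (sign +1)
sum: t=0:+1/34560 = 1/34560
3j²(5 1 6; -1 1 0) = Δ·Π!·Σ² = 5/286  (sign +1)
combine: 4πI² = 429·6/143·5/286 = 45/143
take √, sign +1: I = 0.15824621

0.158246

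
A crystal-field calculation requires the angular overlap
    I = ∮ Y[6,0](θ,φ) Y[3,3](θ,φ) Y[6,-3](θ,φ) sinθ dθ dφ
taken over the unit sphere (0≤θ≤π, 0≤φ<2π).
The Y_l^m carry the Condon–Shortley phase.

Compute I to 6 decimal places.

l₁+l₂+l₃=15 is odd: 3j(l;000)=0 ⇒ I=0

0.000000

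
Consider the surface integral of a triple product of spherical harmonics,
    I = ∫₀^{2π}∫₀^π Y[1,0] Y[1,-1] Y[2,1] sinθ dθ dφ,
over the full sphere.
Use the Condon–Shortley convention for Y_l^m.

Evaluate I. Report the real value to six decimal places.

Checks pass: Σm=0; 4 even; l₃=2∈[0,2].
(2·1+1)(2·1+1)(2·2+1) = 45
Δ: 0! 2! 2! / 5! → 1/30
sum: t=0:+1/1 = 1/1
3j²(1 1 2; 0 0 0) = Δ·Π!·Σ² = 2/15  (sign +1)
sum: t=0:+1/2 = 1/2
3j²(1 1 2; 0 -1 1) = Δ·Π!·Σ² = 1/10  (sign -1)
combine: 4πI² = 45·2/15·1/10 = 3/5
take √, sign -1: I = -0.21850969

-0.218510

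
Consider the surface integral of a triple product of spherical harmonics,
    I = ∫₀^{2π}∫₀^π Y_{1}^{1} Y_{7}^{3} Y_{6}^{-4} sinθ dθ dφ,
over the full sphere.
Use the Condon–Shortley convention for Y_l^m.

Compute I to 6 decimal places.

-0.085707

m-sum 0 ✓  L=14 even ✓  6≤6≤8 ✓
Π(2lᵢ+1) = 3×15×13 = 585
triangle coeff Δ(1,7,6) = 1/1365
Σ_t [1,1]: t=1:−1/518400 = -1/518400
(3j)²=7/195 [(1 7 6; 0 0 0)], sign=-1
Σ_t [0,0]: t=0:+1/14515200 = 1/14515200
(3j)²=2/455 [(1 7 6; 1 3 -4)], sign=+1
⇒ 4πI² = 6/65
I = (-1)√(6/65/(4π)) = -0.08570655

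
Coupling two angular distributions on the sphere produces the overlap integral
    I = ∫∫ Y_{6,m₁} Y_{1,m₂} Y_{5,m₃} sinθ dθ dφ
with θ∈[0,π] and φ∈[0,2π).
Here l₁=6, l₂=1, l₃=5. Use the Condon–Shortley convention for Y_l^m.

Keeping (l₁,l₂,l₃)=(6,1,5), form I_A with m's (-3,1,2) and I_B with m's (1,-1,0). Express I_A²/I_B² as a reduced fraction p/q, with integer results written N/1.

12/7

Same 6,1,5: normalisation and zero-m 3j drop out of the ratio.
A: Δ: 2! 10! 0! / 13! → 1/858; sum: t=2:+1/60480 = 1/60480; 3j²(6 1 5; -3 1 2) = Δ·Π!·Σ² = 6/143  (sign -1)
B: Δ: 2! 10! 0! / 13! → 1/858; sum: t=0:+1/28800 = 1/28800; 3j²(6 1 5; 1 -1 0) = Δ·Π!·Σ² = 7/286  (sign -1)
I_A²/I_B² = (6/143)/(7/286) = 12/7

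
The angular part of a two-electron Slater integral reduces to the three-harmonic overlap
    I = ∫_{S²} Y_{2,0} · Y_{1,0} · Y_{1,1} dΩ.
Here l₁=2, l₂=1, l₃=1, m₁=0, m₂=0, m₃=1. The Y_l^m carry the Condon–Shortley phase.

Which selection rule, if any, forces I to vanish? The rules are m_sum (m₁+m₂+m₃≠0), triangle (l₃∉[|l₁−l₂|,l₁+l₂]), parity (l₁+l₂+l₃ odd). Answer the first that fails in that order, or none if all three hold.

azimuthal sum: 0 + 0 + 1 = 1  ✗
1 ≤ 1 ≤ 3 (triangle on l)
L = 2 + 1 + 1 = 4 (even)

m_sum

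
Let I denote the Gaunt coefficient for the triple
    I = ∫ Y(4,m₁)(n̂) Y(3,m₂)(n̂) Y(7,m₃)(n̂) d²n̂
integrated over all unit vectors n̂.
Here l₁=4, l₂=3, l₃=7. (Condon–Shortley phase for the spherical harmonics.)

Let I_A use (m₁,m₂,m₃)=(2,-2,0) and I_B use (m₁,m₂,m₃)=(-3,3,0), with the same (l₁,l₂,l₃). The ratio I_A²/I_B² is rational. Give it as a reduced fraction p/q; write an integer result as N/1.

Same 4,3,7: normalisation and zero-m 3j drop out of the ratio.
A: Δ: 0! 8! 6! / 15! → 1/45045; sum: t=0:+1/172800 = 1/172800; 3j²(4 3 7; 2 -2 0) = Δ·Π!·Σ² = 7/2145  (sign -1)
B: Δ: 0! 8! 6! / 15! → 1/45045; sum: t=0:+1/3628800 = 1/3628800; 3j²(4 3 7; -3 3 0) = Δ·Π!·Σ² = 1/6435  (sign -1)
I_A²/I_B² = (7/2145)/(1/6435) = 21/1

21/1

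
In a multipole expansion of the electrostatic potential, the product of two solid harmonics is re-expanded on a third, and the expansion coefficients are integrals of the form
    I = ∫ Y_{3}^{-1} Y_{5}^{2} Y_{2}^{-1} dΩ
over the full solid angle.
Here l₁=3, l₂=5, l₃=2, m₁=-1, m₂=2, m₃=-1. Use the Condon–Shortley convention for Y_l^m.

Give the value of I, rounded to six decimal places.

0.245532

Checks pass: Σm=0; 10 even; l₃=2∈[2,8].
(2·3+1)(2·5+1)(2·2+1) = 385
Δ: 6! 0! 4! / 11! → 1/2310
sum: t=3:−1/144 = -1/144
3j²(3 5 2; 0 0 0) = Δ·Π!·Σ² = 10/231  (sign -1)
sum: t=4:+1/288 = 1/288
3j²(3 5 2; -1 2 -1) = Δ·Π!·Σ² = 1/22  (sign -1)
combine: 4πI² = 385·10/231·1/22 = 25/33
take √, sign +1: I = 0.24553200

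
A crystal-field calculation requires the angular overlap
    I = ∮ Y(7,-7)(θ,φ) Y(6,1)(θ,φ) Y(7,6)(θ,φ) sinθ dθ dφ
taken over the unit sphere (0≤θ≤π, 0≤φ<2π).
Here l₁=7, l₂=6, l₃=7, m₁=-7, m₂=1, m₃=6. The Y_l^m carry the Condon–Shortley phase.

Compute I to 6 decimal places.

-0.136353

Rules hold: Σm=0, L=20 even, 1≤7≤13.
N = 15·13·15 = 2925
Δ = 6!·8!·6!/21! = 1/2444321880
Racah Σ t=0..6: t=0:+1/2612736000 t=1:−1/20736000 t=2:+1/1658880 t=3:−1/746496 t=4:+1/1658880 t=5:−1/20736000 t=6:+1/2612736000 = -1/4354560
⇒ 3j(7 6 7; 0 0 0)² = 1000/138567, sgn +1
Racah Σ t=6..6: t=6:+1/3483648000 = 1/3483648000
⇒ 3j(7 6 7; -7 1 6)² = 143/12920, sgn -1
4πI² = N·(3j₀)²·(3jₘ)² = 24375/104329
I = -1·√(0.233636/4π) = -0.13635305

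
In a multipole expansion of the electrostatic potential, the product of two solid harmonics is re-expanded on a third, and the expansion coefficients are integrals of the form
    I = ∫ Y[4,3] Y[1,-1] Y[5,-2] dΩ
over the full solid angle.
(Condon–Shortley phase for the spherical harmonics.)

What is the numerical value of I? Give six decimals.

Checks pass: Σm=0; 10 even; l₃=5∈[3,5].
(2·4+1)(2·1+1)(2·5+1) = 297
Δ: 0! 8! 2! / 11! → 1/495
sum: t=0:+1/576 = 1/576
3j²(4 1 5; 0 0 0) = Δ·Π!·Σ² = 5/99  (sign -1)
sum: t=0:+1/10080 = 1/10080
3j²(4 1 5; 3 -1 -2) = Δ·Π!·Σ² = 1/165  (sign -1)
combine: 4πI² = 297·5/99·1/165 = 1/11
take √, sign +1: I = 0.08505478

0.085055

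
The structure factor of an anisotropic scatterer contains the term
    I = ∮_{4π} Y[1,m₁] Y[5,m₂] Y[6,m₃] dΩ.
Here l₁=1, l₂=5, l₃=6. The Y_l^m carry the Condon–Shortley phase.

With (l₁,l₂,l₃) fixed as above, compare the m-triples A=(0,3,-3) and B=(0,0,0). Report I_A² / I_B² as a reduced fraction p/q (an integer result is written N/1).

3/4

l's match ⇒ only the (l;m) 3-j factors differ between A and B.
A: triangle coeff Δ(1,5,6) = 1/858; Σ_t [0,0]: t=0:+1/80640 = 1/80640; (3j)²=9/286 [(1 5 6; 0 3 -3)], sign=-1
B: triangle coeff Δ(1,5,6) = 1/858; Σ_t [0,0]: t=0:+1/14400 = 1/14400; (3j)²=6/143 [(1 5 6; 0 0 0)], sign=+1
I_A²/I_B² = (9/286)/(6/143) = 3/4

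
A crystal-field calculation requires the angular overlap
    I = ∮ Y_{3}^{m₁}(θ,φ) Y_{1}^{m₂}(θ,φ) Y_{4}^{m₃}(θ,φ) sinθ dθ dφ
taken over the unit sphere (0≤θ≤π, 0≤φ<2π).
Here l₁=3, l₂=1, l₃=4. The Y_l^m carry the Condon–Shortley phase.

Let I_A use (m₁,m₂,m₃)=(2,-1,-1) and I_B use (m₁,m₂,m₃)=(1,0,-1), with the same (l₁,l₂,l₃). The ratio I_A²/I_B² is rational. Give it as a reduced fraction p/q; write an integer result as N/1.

1/5

Shared (l₁,l₂,l₃)=(3,1,4): N and (l;000)² cancel in I_A²/I_B².
A: Δ = 0!·6!·2!/9! = 1/252; Racah Σ t=0..0: t=0:+1/240 = 1/240; ⇒ 3j(3 1 4; 2 -1 -1)² = 1/84, sgn -1
B: Δ = 0!·6!·2!/9! = 1/252; Racah Σ t=0..0: t=0:+1/48 = 1/48; ⇒ 3j(3 1 4; 1 0 -1)² = 5/84, sgn -1
I_A²/I_B² = (1/84)/(5/84) = 1/5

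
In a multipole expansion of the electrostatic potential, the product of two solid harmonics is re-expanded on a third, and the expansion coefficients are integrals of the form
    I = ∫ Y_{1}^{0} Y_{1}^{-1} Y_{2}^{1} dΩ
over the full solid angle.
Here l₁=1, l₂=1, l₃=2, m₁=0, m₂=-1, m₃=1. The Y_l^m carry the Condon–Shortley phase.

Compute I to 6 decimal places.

-0.218510

Checks pass: Σm=0; 4 even; l₃=2∈[0,2].
(2·1+1)(2·1+1)(2·2+1) = 45
Δ: 0! 2! 2! / 5! → 1/30
sum: t=0:+1/1 = 1/1
3j²(1 1 2; 0 0 0) = Δ·Π!·Σ² = 2/15  (sign +1)
sum: t=0:+1/2 = 1/2
3j²(1 1 2; 0 -1 1) = Δ·Π!·Σ² = 1/10  (sign -1)
combine: 4πI² = 45·2/15·1/10 = 3/5
take √, sign -1: I = -0.21850969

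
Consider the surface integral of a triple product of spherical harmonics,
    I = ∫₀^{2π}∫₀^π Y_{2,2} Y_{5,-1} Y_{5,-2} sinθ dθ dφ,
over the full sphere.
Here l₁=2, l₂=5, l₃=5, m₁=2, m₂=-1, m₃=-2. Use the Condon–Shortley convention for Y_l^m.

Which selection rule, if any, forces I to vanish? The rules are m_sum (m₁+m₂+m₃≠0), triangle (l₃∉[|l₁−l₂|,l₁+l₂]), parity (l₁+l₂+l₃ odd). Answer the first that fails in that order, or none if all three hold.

m_sum

m₁+m₂+m₃ = 2 − 1 − 2 = -1  ✗
triangle: |2−5|=3 ≤ l₃=5 ≤ 2+5=7
parity: l₁+l₂+l₃ = 12 is even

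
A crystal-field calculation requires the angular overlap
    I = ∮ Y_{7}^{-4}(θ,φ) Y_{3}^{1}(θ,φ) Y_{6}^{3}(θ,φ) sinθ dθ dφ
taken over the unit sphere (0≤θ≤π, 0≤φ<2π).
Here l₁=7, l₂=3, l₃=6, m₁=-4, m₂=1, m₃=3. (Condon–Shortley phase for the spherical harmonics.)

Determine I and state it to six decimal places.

Rules hold: Σm=0, L=16 even, 4≤6≤10.
N = 15·7·13 = 1365
Δ = 4!·10!·2!/17! = 1/2042040
Racah Σ t=1..3: t=1:−1/207360 t=2:+1/57600 t=3:−1/207360 = 1/129600
⇒ 3j(7 3 6; 0 0 0)² = 168/12155, sgn +1
Racah Σ t=2..4: t=2:+1/2903040 t=3:−1/483840 t=4:+1/1451520 = -1/967680
⇒ 3j(7 3 6; -4 1 3)² = 81/6188, sgn +1
4πI² = N·(3j₀)²·(3jₘ)² = 10206/41327
I = +1·√(0.246957/4π) = 0.14018641

0.140186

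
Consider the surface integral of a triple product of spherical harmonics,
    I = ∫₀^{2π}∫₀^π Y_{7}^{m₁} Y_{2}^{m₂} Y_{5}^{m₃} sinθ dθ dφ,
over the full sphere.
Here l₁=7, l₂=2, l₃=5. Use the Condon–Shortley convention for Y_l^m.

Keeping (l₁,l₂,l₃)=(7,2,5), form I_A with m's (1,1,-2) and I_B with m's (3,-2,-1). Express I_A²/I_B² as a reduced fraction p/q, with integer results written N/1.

Same 7,2,5: normalisation and zero-m 3j drop out of the ratio.
A: Δ: 4! 10! 0! / 15! → 1/15015; sum: t=3:−1/181440 = -1/181440; 3j²(7 2 5; 1 1 -2) = Δ·Π!·Σ² = 32/3003  (sign +1)
B: Δ: 4! 10! 0! / 15! → 1/15015; sum: t=0:+1/414720 = 1/414720; 3j²(7 2 5; 3 -2 -1) = Δ·Π!·Σ² = 2/143  (sign +1)
I_A²/I_B² = (32/3003)/(2/143) = 16/21

16/21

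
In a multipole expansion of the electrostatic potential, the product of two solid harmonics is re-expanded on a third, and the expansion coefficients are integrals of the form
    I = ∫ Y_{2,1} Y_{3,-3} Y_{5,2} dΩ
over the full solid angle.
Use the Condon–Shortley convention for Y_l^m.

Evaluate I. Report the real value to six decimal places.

Rules hold: Σm=0, L=10 even, 1≤5≤5.
N = 5·7·11 = 385
Δ = 0!·4!·6!/11! = 1/2310
Racah Σ t=0..0: t=0:+1/144 = 1/144
⇒ 3j(2 3 5; 0 0 0)² = 10/231, sgn -1
Racah Σ t=0..0: t=0:+1/4320 = 1/4320
⇒ 3j(2 3 5; 1 -3 2)² = 1/330, sgn -1
4πI² = N·(3j₀)²·(3jₘ)² = 5/99
I = +1·√(0.0505051/4π) = 0.06339609

0.063396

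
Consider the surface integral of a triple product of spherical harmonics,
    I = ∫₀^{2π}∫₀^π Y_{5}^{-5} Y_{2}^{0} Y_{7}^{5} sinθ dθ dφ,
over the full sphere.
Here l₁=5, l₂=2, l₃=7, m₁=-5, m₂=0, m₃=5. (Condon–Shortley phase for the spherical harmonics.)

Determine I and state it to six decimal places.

-0.092064

Checks pass: Σm=0; 14 even; l₃=7∈[3,7].
(2·5+1)(2·2+1)(2·7+1) = 825
Δ: 0! 10! 4! / 15! → 1/15015
sum: t=0:+1/57600 = 1/57600
3j²(5 2 7; 0 0 0) = Δ·Π!·Σ² = 21/715  (sign -1)
sum: t=0:+1/14515200 = 1/14515200
3j²(5 2 7; -5 0 5) = Δ·Π!·Σ² = 2/455  (sign +1)
combine: 4πI² = 825·21/715·2/455 = 18/169
take √, sign -1: I = -0.09206360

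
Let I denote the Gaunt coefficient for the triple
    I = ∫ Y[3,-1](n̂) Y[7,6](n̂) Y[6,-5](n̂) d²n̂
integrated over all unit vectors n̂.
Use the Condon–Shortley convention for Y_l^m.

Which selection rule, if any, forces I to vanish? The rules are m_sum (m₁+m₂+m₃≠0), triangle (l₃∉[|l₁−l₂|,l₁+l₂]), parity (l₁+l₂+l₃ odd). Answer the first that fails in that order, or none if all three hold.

none

m₁+m₂+m₃ = -1 + 6 − 5 = 0  ✓
triangle: |3−7|=4 ≤ l₃=6 ≤ 3+7=10  ✓
parity: l₁+l₂+l₃ = 16 is even  ✓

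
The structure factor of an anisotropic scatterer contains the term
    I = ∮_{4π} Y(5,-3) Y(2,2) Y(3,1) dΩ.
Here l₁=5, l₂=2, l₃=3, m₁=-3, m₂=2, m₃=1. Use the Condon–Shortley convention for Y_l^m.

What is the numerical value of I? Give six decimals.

-0.200476

Rules hold: Σm=0, L=10 even, 3≤3≤7.
N = 11·5·7 = 385
Δ = 4!·6!·0!/11! = 1/2310
Racah Σ t=2..2: t=2:+1/144 = 1/144
⇒ 3j(5 2 3; 0 0 0)² = 10/231, sgn -1
Racah Σ t=4..4: t=4:+1/1152 = 1/1152
⇒ 3j(5 2 3; -3 2 1)² = 1/33, sgn +1
4πI² = N·(3j₀)²·(3jₘ)² = 50/99
I = -1·√(0.505051/4π) = -0.20047604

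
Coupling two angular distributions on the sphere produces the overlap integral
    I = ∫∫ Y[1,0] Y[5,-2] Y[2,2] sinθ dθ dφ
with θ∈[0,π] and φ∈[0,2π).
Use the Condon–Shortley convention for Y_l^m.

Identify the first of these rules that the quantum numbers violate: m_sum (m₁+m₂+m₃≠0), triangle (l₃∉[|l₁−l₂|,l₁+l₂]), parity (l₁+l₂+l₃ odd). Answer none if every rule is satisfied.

m₁+m₂+m₃ = 0 − 2 + 2 = 0  ✓
triangle: |1−5|=4 ≤ l₃=2 ≤ 1+5=6  ✗
parity: l₁+l₂+l₃ = 8 is even

triangle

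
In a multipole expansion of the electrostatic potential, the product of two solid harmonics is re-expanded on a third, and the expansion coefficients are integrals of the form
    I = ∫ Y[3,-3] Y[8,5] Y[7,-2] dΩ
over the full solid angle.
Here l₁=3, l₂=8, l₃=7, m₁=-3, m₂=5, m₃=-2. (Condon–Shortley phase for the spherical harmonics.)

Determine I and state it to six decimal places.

Checks pass: Σm=0; 18 even; l₃=7∈[5,11].
(2·3+1)(2·8+1)(2·7+1) = 1785
Δ: 4! 2! 12! / 19! → 1/5290740
sum: t=1:−1/7257600 t=2:+1/2073600 t=3:−1/7257600 = 1/4838400
3j²(3 8 7; 0 0 0) = Δ·Π!·Σ² = 252/20995  (sign -1)
sum: t=4:+1/104509440 = 1/104509440
3j²(3 8 7; -3 5 -2) = Δ·Π!·Σ² = 275/13566  (sign -1)
combine: 4πI² = 1785·252/20995·275/13566 = 34650/79781
take √, sign +1: I = 0.18590752

0.185908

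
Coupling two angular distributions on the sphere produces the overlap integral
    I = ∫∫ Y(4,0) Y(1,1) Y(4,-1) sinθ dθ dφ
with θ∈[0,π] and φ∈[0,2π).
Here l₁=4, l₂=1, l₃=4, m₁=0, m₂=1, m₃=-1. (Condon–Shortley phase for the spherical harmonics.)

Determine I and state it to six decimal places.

0.000000

Σlᵢ=9 odd — θ-integrand is odd under cosθ→−cosθ; I=0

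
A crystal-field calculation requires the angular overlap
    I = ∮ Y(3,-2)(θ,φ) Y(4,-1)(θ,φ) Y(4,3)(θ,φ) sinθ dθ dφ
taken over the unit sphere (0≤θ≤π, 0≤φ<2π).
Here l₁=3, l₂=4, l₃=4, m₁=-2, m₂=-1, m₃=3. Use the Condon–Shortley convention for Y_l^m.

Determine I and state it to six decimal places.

L=11 odd ⇒ parity kills the (l;000) factor ⇒ I = 0

0.000000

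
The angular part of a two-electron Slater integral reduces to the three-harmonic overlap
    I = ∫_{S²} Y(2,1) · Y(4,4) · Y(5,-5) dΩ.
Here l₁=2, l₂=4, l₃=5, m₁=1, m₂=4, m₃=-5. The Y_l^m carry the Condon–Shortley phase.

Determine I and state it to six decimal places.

0.000000

Σlᵢ=11 odd — θ-integrand is odd under cosθ→−cosθ; I=0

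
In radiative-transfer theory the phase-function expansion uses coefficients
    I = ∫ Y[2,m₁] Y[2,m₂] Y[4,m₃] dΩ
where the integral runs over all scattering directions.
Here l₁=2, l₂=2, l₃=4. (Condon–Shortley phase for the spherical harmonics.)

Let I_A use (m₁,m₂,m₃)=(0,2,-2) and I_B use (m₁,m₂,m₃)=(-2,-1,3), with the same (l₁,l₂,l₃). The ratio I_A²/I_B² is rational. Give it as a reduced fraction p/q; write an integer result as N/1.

Shared (l₁,l₂,l₃)=(2,2,4): N and (l;000)² cancel in I_A²/I_B².
A: Δ = 0!·4!·4!/9! = 1/630; Racah Σ t=0..0: t=0:+1/96 = 1/96; ⇒ 3j(2 2 4; 0 2 -2)² = 1/42, sgn +1
B: Δ = 0!·4!·4!/9! = 1/630; Racah Σ t=0..0: t=0:+1/144 = 1/144; ⇒ 3j(2 2 4; -2 -1 3)² = 1/18, sgn -1
I_A²/I_B² = (1/42)/(1/18) = 3/7

3/7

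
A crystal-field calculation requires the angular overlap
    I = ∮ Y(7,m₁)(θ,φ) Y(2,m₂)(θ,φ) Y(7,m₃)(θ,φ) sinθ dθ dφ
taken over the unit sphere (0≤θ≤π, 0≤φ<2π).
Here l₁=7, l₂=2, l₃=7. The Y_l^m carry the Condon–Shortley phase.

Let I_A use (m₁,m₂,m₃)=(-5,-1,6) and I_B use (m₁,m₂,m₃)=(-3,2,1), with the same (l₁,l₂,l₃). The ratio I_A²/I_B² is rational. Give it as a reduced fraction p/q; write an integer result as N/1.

1573/1350

Shared (l₁,l₂,l₃)=(7,2,7): N and (l;000)² cancel in I_A²/I_B².
A: Δ = 2!·12!·2!/17! = 1/185640; Racah Σ t=0..1: t=0:+1/958003200 t=1:−1/79833600 = -1/87091200; ⇒ 3j(7 2 7; -5 -1 6)² = 121/4760, sgn +1
B: Δ = 2!·12!·2!/17! = 1/185640; Racah Σ t=2..2: t=2:+1/3870720 = 1/3870720; ⇒ 3j(7 2 7; -3 2 1)² = 135/6188, sgn +1
I_A²/I_B² = (121/4760)/(135/6188) = 1573/1350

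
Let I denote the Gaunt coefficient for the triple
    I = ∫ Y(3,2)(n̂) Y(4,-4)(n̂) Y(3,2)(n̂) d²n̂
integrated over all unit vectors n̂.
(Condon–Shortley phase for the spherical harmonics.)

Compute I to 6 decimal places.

0.214561

Rules hold: Σm=0, L=10 even, 1≤3≤7.
N = 7·9·7 = 441
Δ = 4!·2!·4!/11! = 1/34650
Racah Σ t=1..3: t=1:−1/72 t=2:+1/16 t=3:−1/72 = 5/144
⇒ 3j(3 4 3; 0 0 0)² = 2/77, sgn -1
Racah Σ t=0..0: t=0:+1/576 = 1/576
⇒ 3j(3 4 3; 2 -4 2)² = 5/99, sgn -1
4πI² = N·(3j₀)²·(3jₘ)² = 70/121
I = +1·√(0.578512/4π) = 0.21456131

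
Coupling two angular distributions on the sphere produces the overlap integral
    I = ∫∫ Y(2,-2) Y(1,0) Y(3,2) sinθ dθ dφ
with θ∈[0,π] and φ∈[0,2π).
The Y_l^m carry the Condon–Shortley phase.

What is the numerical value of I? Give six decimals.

Rules hold: Σm=0, L=6 even, 1≤3≤3.
N = 5·3·7 = 105
Δ = 0!·4!·2!/7! = 1/105
Racah Σ t=0..0: t=0:+1/4 = 1/4
⇒ 3j(2 1 3; 0 0 0)² = 3/35, sgn -1
Racah Σ t=0..0: t=0:+1/24 = 1/24
⇒ 3j(2 1 3; -2 0 2)² = 1/21, sgn -1
4πI² = N·(3j₀)²·(3jₘ)² = 3/7
I = +1·√(0.428571/4π) = 0.18467439

0.184674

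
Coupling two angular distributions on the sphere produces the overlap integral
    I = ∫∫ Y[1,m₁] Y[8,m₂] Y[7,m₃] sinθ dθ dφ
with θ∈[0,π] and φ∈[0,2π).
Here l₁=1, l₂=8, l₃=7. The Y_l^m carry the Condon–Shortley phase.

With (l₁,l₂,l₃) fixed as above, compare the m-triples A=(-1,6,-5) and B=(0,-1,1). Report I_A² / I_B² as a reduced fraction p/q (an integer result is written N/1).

13/9

Same 1,8,7: normalisation and zero-m 3j drop out of the ratio.
A: Δ: 2! 0! 14! / 17! → 1/2040; sum: t=2:+1/1916006400 = 1/1916006400; 3j²(1 8 7; -1 6 -5) = Δ·Π!·Σ² = 91/2040  (sign +1)
B: Δ: 2! 0! 14! / 17! → 1/2040; sum: t=1:−1/29030400 = -1/29030400; 3j²(1 8 7; 0 -1 1) = Δ·Π!·Σ² = 21/680  (sign -1)
I_A²/I_B² = (91/2040)/(21/680) = 13/9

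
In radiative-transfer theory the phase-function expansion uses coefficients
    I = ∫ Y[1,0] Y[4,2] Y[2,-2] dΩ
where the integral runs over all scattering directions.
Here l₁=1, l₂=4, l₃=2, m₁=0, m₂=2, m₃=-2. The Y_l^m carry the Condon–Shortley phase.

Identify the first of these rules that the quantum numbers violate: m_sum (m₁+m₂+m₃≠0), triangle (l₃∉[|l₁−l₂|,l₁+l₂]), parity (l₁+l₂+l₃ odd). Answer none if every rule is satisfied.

triangle

azimuthal sum: 0 + 2 − 2 = 0  ✓
3 ≤ 2 ≤ 5 (triangle on l)  ✗
L = 1 + 4 + 2 = 7 (odd)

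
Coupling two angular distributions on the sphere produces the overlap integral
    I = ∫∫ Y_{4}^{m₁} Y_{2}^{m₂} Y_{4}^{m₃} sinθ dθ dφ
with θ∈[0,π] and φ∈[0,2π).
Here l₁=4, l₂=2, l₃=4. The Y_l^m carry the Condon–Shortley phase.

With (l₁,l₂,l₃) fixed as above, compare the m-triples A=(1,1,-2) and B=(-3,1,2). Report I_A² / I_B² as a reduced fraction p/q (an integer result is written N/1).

81/175

l's match ⇒ only the (l;m) 3-j factors differ between A and B.
A: triangle coeff Δ(4,2,4) = 1/13860; Σ_t [1,2]: t=1:−1/96 t=2:+1/240 = -1/160; (3j)²=27/1540 [(4 2 4; 1 1 -2)], sign=-1
B: triangle coeff Δ(4,2,4) = 1/13860; Σ_t [1,2]: t=1:−1/1440 t=2:+1/240 = 1/288; (3j)²=5/132 [(4 2 4; -3 1 2)], sign=+1
I_A²/I_B² = (27/1540)/(5/132) = 81/175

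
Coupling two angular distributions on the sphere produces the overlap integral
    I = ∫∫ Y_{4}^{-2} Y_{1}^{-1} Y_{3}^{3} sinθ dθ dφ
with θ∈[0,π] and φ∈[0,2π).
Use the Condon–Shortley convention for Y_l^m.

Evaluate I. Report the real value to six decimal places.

0.061558

Checks pass: Σm=0; 8 even; l₃=3∈[3,5].
(2·4+1)(2·1+1)(2·3+1) = 189
Δ: 2! 6! 0! / 9! → 1/252
sum: t=1:−1/36 = -1/36
3j²(4 1 3; 0 0 0) = Δ·Π!·Σ² = 4/63  (sign +1)
sum: t=0:+1/1440 = 1/1440
3j²(4 1 3; -2 -1 3) = Δ·Π!·Σ² = 1/252  (sign +1)
combine: 4πI² = 189·4/63·1/252 = 1/21
take √, sign +1: I = 0.06155813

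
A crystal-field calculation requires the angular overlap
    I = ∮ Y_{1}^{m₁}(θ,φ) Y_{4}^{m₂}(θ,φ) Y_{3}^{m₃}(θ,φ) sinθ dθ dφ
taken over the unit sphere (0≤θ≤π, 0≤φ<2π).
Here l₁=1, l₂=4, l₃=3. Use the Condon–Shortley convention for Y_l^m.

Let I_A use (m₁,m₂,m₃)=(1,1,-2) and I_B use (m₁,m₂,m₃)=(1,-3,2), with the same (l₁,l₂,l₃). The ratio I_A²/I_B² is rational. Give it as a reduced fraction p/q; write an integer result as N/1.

1/7

Shared (l₁,l₂,l₃)=(1,4,3): N and (l;000)² cancel in I_A²/I_B².
A: Δ = 2!·0!·6!/9! = 1/252; Racah Σ t=0..0: t=0:+1/240 = 1/240; ⇒ 3j(1 4 3; 1 1 -2)² = 1/84, sgn -1
B: Δ = 2!·0!·6!/9! = 1/252; Racah Σ t=0..0: t=0:+1/240 = 1/240; ⇒ 3j(1 4 3; 1 -3 2)² = 1/12, sgn -1
I_A²/I_B² = (1/84)/(1/12) = 1/7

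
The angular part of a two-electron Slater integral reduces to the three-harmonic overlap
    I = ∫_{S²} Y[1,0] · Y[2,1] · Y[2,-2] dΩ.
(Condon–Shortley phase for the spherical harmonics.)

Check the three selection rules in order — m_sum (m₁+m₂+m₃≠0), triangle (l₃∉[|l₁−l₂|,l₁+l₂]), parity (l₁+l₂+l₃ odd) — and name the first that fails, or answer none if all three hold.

m_sum

azimuthal sum: 0 + 1 − 2 = -1  ✗
1 ≤ 2 ≤ 3 (triangle on l)
L = 1 + 2 + 2 = 5 (odd)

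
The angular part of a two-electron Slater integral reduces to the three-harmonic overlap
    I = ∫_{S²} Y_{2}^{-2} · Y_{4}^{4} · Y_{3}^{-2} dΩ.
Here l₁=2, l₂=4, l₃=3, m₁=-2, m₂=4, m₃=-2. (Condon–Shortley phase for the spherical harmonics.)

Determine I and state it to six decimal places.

0.000000

Σlᵢ=9 odd — θ-integrand is odd under cosθ→−cosθ; I=0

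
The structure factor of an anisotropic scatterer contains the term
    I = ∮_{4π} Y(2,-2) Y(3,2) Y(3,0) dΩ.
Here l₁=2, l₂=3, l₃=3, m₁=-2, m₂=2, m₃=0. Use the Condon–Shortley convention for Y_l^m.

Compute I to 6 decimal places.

-0.188063

m-sum 0 ✓  L=8 even ✓  1≤3≤5 ✓
Π(2lᵢ+1) = 5×7×7 = 245
triangle coeff Δ(2,3,3) = 1/3780
Σ_t [0,2]: t=0:+1/24 t=1:−1/4 t=2:+1/24 = -1/6
(3j)²=4/105 [(2 3 3; 0 0 0)], sign=+1
Σ_t [2,2]: t=2:+1/24 = 1/24
(3j)²=1/21 [(2 3 3; -2 2 0)], sign=-1
⇒ 4πI² = 4/9
I = (-1)√(4/9/(4π)) = -0.18806319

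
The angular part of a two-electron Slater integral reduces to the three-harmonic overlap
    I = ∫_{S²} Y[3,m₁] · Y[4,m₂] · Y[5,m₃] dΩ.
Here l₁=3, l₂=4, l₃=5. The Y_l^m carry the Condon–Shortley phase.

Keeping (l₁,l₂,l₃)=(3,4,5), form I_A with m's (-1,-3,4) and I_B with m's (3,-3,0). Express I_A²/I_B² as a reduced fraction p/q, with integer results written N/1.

l's match ⇒ only the (l;m) 3-j factors differ between A and B.
A: triangle coeff Δ(3,4,5) = 1/180180; Σ_t [0,1]: t=0:+1/5760 t=1:−1/4320 = -1/17280; (3j)²=7/4290 [(3 4 5; -1 -3 4)], sign=+1
B: triangle coeff Δ(3,4,5) = 1/180180; Σ_t [0,0]: t=0:+1/5760 = 1/5760; (3j)²=5/572 [(3 4 5; 3 -3 0)], sign=-1
I_A²/I_B² = (7/4290)/(5/572) = 14/75

14/75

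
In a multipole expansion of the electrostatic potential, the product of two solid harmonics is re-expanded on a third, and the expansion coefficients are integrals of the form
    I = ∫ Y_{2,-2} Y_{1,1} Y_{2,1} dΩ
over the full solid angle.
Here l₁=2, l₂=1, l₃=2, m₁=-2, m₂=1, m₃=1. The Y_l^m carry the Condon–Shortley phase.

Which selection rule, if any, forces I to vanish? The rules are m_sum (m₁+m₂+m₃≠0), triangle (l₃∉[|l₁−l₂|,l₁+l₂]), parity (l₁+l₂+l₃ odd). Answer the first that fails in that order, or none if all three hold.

Σmᵢ = 0  ✓
l₃∈[|l₁−l₂|,l₁+l₂]=[1,3], have l₃=2  ✓
Σlᵢ = 5 ⇒ odd  ✗

parity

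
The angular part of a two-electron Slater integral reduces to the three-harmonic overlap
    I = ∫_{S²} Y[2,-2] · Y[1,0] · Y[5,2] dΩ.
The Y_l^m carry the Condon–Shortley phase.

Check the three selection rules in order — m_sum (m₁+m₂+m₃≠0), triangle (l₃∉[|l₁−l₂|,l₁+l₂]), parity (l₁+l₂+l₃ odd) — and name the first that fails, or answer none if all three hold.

triangle

Σmᵢ = 0  ✓
l₃∈[|l₁−l₂|,l₁+l₂]=[1,3], have l₃=5  ✗
Σlᵢ = 8 ⇒ even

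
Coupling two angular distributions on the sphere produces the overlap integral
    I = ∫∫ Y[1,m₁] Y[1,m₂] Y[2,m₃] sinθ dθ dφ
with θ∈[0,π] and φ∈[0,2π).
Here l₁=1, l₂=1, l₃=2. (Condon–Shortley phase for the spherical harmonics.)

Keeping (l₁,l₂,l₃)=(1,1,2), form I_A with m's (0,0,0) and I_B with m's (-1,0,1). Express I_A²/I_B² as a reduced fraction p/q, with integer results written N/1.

l's match ⇒ only the (l;m) 3-j factors differ between A and B.
A: triangle coeff Δ(1,1,2) = 1/30; Σ_t [0,0]: t=0:+1/1 = 1/1; (3j)²=2/15 [(1 1 2; 0 0 0)], sign=+1
B: triangle coeff Δ(1,1,2) = 1/30; Σ_t [0,0]: t=0:+1/2 = 1/2; (3j)²=1/10 [(1 1 2; -1 0 1)], sign=-1
I_A²/I_B² = (2/15)/(1/10) = 4/3

4/3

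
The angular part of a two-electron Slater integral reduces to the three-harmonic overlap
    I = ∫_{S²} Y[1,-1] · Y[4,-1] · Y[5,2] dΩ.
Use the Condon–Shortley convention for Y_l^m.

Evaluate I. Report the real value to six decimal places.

0.225034

m-sum 0 ✓  L=10 even ✓  3≤5≤5 ✓
Π(2lᵢ+1) = 3×9×11 = 297
triangle coeff Δ(1,4,5) = 1/495
Σ_t [0,0]: t=0:+1/576 = 1/576
(3j)²=5/99 [(1 4 5; 0 0 0)], sign=-1
Σ_t [0,0]: t=0:+1/1440 = 1/1440
(3j)²=7/165 [(1 4 5; -1 -1 2)], sign=-1
⇒ 4πI² = 7/11
I = (+1)√(7/11/(4π)) = 0.22503380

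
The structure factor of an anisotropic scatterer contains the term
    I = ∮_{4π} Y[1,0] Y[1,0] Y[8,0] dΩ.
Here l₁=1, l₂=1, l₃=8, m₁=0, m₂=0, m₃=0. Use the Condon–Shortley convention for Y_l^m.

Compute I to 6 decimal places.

0.000000

|1−1|≤8≤1+1 violated ⇒ I = 0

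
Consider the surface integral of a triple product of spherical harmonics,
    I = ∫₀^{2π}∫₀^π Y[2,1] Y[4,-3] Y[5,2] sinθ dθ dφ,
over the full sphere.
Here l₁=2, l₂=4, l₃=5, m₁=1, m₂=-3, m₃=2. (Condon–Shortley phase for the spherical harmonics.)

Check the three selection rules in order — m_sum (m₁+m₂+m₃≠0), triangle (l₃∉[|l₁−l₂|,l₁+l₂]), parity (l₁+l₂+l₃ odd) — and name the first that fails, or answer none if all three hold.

parity

Σmᵢ = 0  ✓
l₃∈[|l₁−l₂|,l₁+l₂]=[2,6], have l₃=5  ✓
Σlᵢ = 11 ⇒ odd  ✗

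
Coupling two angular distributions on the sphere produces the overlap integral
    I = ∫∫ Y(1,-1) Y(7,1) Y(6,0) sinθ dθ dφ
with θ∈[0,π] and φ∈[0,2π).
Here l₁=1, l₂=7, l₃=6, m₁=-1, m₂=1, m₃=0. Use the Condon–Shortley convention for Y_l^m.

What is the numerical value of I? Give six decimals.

Checks pass: Σm=0; 14 even; l₃=6∈[6,8].
(2·1+1)(2·7+1)(2·6+1) = 585
Δ: 2! 0! 12! / 15! → 1/1365
sum: t=1:−1/518400 = -1/518400
3j²(1 7 6; 0 0 0) = Δ·Π!·Σ² = 7/195  (sign -1)
sum: t=2:+1/1036800 = 1/1036800
3j²(1 7 6; -1 1 0) = Δ·Π!·Σ² = 4/195  (sign +1)
combine: 4πI² = 585·7/195·4/195 = 28/65
take √, sign -1: I = -0.18514731

-0.185147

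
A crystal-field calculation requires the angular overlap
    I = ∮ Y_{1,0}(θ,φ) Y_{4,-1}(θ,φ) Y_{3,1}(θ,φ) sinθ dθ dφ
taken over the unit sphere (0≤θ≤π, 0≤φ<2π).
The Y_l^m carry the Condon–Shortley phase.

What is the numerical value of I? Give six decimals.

m-sum 0 ✓  L=8 even ✓  3≤3≤5 ✓
Π(2lᵢ+1) = 3×9×7 = 189
triangle coeff Δ(1,4,3) = 1/252
Σ_t [1,1]: t=1:−1/36 = -1/36
(3j)²=4/63 [(1 4 3; 0 0 0)], sign=+1
Σ_t [1,1]: t=1:−1/48 = -1/48
(3j)²=5/84 [(1 4 3; 0 -1 1)], sign=-1
⇒ 4πI² = 5/7
I = (-1)√(5/7/(4π)) = -0.23841361

-0.238414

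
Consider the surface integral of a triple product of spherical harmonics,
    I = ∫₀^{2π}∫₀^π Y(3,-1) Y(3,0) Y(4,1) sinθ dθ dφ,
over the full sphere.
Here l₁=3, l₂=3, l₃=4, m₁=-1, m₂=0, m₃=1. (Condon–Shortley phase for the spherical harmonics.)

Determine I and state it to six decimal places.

-0.099323

Checks pass: Σm=0; 10 even; l₃=4∈[0,6].
(2·3+1)(2·3+1)(2·4+1) = 441
Δ: 2! 4! 4! / 11! → 1/34650
sum: t=0:+1/72 t=1:−1/16 t=2:+1/72 = -5/144
3j²(3 3 4; 0 0 0) = Δ·Π!·Σ² = 2/77  (sign -1)
sum: t=0:+1/288 t=1:−1/24 t=2:+1/48 = -5/288
3j²(3 3 4; -1 0 1) = Δ·Π!·Σ² = 5/462  (sign +1)
combine: 4πI² = 441·2/77·5/462 = 15/121
take √, sign -1: I = -0.09932258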